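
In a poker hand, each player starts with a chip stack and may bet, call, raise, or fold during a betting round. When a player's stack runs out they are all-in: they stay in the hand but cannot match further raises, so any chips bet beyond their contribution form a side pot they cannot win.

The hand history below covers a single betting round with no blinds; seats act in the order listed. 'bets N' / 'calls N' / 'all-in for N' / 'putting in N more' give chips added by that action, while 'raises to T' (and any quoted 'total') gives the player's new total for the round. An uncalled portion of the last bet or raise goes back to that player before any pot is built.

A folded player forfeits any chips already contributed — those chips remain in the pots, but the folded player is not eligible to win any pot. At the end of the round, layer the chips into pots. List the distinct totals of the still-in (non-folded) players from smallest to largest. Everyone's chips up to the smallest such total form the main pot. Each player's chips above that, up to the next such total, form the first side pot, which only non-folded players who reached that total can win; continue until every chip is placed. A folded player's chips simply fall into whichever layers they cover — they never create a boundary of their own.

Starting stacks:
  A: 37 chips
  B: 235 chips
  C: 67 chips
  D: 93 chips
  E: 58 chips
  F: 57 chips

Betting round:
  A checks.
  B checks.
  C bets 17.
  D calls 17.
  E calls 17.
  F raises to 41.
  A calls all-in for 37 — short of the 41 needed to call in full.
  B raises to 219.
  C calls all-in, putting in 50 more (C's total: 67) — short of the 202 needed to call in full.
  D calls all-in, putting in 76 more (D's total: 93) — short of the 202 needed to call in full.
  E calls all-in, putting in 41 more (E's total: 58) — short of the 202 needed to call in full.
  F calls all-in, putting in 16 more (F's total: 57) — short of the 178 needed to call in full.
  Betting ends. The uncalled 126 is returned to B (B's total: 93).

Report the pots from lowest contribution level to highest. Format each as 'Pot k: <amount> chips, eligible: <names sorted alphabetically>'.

Contributions (after 126 returned to B): A=37, B=93, C=67, D=93, E=58, F=57
Pot levels (distinct totals of non-folded players): 37, 57, 58, 67, 93
Layer 1-37: 37 each from A, B, C, D, E, F = 37*6 = 222 chips; eligible A, B, C, D, E, F
Layer 38-57: 20 each from B, C, D, E, F = 20*5 = 100 chips; eligible B, C, D, E, F
Layer 58-58: 1 each from B, C, D, E = 1*4 = 4 chips; eligible B, C, D, E
Layer 59-67: 9 each from B, C, D = 9*3 = 27 chips; eligible B, C, D
Layer 68-93: 26 each from B, D = 26*2 = 52 chips; eligible B, D

Pot 1: 222 chips, eligible: A, B, C, D, E, F
Pot 2: 100 chips, eligible: B, C, D, E, F
Pot 3: 4 chips, eligible: B, C, D, E
Pot 4: 27 chips, eligible: B, C, D
Pot 5: 52 chips, eligible: B, D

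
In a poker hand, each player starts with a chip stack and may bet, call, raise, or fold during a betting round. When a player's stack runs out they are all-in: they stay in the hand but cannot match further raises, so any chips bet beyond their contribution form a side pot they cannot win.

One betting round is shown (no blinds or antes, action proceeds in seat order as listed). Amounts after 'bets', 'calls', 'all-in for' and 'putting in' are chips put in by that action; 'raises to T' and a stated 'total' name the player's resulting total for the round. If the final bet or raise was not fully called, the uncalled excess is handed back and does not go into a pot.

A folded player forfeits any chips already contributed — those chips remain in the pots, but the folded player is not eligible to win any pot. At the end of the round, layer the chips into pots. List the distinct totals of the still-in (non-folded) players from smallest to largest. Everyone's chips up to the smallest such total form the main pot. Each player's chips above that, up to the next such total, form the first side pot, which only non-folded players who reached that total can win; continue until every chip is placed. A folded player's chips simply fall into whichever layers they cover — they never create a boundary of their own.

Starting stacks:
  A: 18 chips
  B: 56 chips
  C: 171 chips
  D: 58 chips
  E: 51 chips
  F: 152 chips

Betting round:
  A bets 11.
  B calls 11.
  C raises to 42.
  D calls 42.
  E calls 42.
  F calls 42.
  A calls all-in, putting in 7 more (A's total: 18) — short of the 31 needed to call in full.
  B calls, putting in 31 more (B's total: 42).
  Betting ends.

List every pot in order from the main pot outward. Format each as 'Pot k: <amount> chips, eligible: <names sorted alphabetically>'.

Pot 1: 108 chips, eligible: A, B, C, D, E, F
Pot 2: 120 chips, eligible: B, C, D, E, F

Derivation:
Contributions: A=18, B=42, C=42, D=42, E=42, F=42
Pot levels (distinct totals of non-folded players): 18, 42
Layer 1-18: 18 each from A, B, C, D, E, F = 18*6 = 108 chips; eligible A, B, C, D, E, F
Layer 19-42: 24 each from B, C, D, E, F = 24*5 = 120 chips; eligible B, C, D, E, F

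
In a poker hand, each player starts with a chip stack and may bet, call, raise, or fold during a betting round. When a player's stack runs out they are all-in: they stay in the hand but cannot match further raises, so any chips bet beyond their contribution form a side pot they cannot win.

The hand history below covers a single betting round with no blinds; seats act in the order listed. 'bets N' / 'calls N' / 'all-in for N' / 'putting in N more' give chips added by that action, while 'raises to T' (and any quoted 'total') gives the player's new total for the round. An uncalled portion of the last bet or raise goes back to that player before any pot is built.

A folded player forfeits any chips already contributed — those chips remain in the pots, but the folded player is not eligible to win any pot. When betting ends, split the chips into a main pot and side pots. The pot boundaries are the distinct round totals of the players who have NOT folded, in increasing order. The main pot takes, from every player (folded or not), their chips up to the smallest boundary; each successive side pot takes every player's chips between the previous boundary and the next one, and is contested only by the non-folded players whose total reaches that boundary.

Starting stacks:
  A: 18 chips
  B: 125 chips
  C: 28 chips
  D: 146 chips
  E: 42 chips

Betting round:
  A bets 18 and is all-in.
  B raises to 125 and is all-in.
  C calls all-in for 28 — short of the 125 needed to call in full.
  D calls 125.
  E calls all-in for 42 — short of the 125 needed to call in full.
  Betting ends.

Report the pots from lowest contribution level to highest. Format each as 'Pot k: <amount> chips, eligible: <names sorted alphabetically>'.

Pot 1: 90 chips, eligible: A, B, C, D, E
Pot 2: 40 chips, eligible: B, C, D, E
Pot 3: 42 chips, eligible: B, D, E
Pot 4: 166 chips, eligible: B, D

Derivation:
Contributions: A=18, B=125, C=28, D=125, E=42
Pot levels (distinct totals of non-folded players): 18, 28, 42, 125
Layer 1-18: 18 each from A, B, C, D, E = 18*5 = 90 chips; eligible A, B, C, D, E
Layer 19-28: 10 each from B, C, D, E = 10*4 = 40 chips; eligible B, C, D, E
Layer 29-42: 14 each from B, D, E = 14*3 = 42 chips; eligible B, D, E
Layer 43-125: 83 each from B, D = 83*2 = 166 chips; eligible B, D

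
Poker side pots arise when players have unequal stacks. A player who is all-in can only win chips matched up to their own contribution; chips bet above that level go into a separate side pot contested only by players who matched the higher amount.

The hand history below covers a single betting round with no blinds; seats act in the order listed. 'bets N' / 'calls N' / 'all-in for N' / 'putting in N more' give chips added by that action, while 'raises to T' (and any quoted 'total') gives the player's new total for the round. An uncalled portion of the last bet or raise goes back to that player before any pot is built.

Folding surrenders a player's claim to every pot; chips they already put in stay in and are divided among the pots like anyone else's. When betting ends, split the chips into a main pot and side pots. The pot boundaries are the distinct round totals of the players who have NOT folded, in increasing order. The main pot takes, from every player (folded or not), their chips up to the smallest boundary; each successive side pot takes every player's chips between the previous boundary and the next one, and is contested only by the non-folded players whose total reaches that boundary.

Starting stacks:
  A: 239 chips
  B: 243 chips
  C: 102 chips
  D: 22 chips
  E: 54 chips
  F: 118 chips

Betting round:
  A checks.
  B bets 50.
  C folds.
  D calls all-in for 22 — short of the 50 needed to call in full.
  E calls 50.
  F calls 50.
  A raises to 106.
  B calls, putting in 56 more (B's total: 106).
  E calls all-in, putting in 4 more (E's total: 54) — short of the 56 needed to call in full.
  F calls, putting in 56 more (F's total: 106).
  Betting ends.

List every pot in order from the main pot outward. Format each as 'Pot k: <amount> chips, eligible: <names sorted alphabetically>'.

Contributions: A=106, B=106, D=22, E=54, F=106
Folded: C
Pot levels (distinct totals of non-folded players): 22, 54, 106
Layer 1-22: 22 each from A, B, D, E, F = 22*5 = 110 chips; eligible A, B, D, E, F
Layer 23-54: 32 each from A, B, E, F = 32*4 = 128 chips; eligible A, B, E, F
Layer 55-106: 52 each from A, B, F = 52*3 = 156 chips; eligible A, B, F

Pot 1: 110 chips, eligible: A, B, D, E, F
Pot 2: 128 chips, eligible: A, B, E, F
Pot 3: 156 chips, eligible: A, B, F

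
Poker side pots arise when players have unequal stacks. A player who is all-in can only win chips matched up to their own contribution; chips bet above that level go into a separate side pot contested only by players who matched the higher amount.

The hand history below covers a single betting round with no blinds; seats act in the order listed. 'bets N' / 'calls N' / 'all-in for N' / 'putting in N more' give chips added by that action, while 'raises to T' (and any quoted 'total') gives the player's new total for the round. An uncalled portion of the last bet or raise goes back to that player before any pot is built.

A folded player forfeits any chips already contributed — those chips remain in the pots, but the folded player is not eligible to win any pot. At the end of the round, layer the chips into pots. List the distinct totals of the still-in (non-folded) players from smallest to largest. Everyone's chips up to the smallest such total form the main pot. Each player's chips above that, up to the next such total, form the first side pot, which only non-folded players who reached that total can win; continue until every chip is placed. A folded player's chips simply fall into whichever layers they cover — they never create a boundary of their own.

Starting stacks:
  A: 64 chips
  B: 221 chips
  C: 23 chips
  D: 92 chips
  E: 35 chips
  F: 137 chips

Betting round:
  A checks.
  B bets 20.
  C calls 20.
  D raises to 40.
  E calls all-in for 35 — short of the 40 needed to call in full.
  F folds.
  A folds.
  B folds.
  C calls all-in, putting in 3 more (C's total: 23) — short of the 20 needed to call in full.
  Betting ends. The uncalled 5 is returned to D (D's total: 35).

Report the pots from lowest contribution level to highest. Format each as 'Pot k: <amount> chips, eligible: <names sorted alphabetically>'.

Pot 1: 89 chips, eligible: C, D, E
Pot 2: 24 chips, eligible: D, E

Derivation:
Contributions (after 5 returned to D): B=20, C=23, D=35, E=35
Folded: A, B, F
Pot levels (distinct totals of non-folded players): 23, 35
Layer 1-23: B 20 + C 23 + D 23 + E 23 = 89 chips; eligible C, D, E
Layer 24-35: 12 each from D, E = 12*2 = 24 chips; eligible D, E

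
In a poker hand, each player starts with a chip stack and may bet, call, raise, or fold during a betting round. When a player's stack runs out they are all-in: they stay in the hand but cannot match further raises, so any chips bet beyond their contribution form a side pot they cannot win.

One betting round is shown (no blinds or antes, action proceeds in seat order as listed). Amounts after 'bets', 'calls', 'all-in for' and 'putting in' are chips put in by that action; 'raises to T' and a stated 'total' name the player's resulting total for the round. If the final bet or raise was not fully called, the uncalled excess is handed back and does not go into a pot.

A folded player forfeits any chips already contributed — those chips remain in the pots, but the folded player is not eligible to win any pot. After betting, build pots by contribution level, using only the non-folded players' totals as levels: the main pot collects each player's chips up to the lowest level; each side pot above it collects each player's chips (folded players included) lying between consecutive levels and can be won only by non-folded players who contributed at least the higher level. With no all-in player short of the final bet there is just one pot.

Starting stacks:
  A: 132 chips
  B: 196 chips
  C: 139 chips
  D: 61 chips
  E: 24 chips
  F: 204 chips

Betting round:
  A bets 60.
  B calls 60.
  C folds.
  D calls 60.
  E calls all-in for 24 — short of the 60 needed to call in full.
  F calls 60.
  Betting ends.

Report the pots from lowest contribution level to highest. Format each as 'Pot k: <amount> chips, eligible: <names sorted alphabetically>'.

Pot 1: 120 chips, eligible: A, B, D, E, F
Pot 2: 144 chips, eligible: A, B, D, F

Derivation:
Contributions: A=60, B=60, D=60, E=24, F=60
Folded: C
Pot levels (distinct totals of non-folded players): 24, 60
Layer 1-24: 24 each from A, B, D, E, F = 24*5 = 120 chips; eligible A, B, D, E, F
Layer 25-60: 36 each from A, B, D, F = 36*4 = 144 chips; eligible A, B, D, F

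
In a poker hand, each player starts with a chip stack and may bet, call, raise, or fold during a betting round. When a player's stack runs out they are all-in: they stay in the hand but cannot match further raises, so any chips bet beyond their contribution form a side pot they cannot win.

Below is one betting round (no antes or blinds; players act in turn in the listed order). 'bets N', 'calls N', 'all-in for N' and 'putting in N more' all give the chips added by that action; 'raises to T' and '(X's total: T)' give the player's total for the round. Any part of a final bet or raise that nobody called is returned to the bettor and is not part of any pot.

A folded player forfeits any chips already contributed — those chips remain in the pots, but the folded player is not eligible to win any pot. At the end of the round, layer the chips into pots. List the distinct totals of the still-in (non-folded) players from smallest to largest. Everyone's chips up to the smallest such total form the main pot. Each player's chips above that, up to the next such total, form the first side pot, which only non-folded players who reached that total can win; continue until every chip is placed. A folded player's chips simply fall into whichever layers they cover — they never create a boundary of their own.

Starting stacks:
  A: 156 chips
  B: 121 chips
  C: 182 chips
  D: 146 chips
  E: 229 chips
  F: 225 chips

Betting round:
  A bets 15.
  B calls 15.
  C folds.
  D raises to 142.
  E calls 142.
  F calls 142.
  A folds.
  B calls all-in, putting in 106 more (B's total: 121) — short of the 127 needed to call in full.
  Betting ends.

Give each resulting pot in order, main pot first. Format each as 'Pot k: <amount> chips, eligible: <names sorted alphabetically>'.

Contributions: A=15, B=121, D=142, E=142, F=142
Folded: A, C
Pot levels (distinct totals of non-folded players): 121, 142
Layer 1-121: A 15 + B 121 + D 121 + E 121 + F 121 = 499 chips; eligible B, D, E, F
Layer 122-142: 21 each from D, E, F = 21*3 = 63 chips; eligible D, E, F

Pot 1: 499 chips, eligible: B, D, E, F
Pot 2: 63 chips, eligible: D, E, F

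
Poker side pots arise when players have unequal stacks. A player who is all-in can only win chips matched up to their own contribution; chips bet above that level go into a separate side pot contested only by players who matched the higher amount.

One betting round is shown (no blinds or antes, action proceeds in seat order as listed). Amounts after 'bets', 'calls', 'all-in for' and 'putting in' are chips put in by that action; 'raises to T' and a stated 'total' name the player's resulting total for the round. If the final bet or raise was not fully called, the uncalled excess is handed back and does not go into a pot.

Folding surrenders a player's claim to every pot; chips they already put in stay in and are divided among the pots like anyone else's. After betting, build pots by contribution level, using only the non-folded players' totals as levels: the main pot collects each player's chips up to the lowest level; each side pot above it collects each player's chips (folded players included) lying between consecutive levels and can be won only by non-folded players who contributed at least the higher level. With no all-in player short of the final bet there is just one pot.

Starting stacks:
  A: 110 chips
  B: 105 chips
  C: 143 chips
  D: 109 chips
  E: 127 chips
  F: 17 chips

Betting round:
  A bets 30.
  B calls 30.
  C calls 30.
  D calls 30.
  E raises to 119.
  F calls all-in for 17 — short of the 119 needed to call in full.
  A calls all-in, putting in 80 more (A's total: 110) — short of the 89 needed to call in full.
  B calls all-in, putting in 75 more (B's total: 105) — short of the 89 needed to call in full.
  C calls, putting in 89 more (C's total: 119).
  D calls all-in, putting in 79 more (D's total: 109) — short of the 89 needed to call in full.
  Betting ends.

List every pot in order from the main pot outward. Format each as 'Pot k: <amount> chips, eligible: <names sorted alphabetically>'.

Pot 1: 102 chips, eligible: A, B, C, D, E, F
Pot 2: 440 chips, eligible: A, B, C, D, E
Pot 3: 16 chips, eligible: A, C, D, E
Pot 4: 3 chips, eligible: A, C, E
Pot 5: 18 chips, eligible: C, E

Derivation:
Contributions: A=110, B=105, C=119, D=109, E=119, F=17
Pot levels (distinct totals of non-folded players): 17, 105, 109, 110, 119
Layer 1-17: 17 each from A, B, C, D, E, F = 17*6 = 102 chips; eligible A, B, C, D, E, F
Layer 18-105: 88 each from A, B, C, D, E = 88*5 = 440 chips; eligible A, B, C, D, E
Layer 106-109: 4 each from A, C, D, E = 4*4 = 16 chips; eligible A, C, D, E
Layer 110-110: 1 each from A, C, E = 1*3 = 3 chips; eligible A, C, E
Layer 111-119: 9 each from C, E = 9*2 = 18 chips; eligible C, E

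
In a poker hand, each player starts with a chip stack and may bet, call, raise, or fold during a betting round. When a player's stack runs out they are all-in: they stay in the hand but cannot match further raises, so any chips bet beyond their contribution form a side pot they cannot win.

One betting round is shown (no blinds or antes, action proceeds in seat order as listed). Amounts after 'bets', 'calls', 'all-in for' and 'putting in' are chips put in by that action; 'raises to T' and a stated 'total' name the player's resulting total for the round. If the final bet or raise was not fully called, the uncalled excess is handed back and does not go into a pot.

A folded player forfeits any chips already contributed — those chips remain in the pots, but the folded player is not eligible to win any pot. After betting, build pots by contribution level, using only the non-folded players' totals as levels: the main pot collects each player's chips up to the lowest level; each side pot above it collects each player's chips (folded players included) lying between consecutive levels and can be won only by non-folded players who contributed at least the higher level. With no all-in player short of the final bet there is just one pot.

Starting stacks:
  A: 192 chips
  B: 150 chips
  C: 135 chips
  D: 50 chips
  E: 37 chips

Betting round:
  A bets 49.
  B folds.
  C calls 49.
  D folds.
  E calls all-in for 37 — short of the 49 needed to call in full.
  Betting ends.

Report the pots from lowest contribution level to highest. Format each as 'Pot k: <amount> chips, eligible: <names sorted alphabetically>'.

Contributions: A=49, C=49, E=37
Folded: B, D
Pot levels (distinct totals of non-folded players): 37, 49
Layer 1-37: 37 each from A, C, E = 37*3 = 111 chips; eligible A, C, E
Layer 38-49: 12 each from A, C = 12*2 = 24 chips; eligible A, C

Pot 1: 111 chips, eligible: A, C, E
Pot 2: 24 chips, eligible: A, C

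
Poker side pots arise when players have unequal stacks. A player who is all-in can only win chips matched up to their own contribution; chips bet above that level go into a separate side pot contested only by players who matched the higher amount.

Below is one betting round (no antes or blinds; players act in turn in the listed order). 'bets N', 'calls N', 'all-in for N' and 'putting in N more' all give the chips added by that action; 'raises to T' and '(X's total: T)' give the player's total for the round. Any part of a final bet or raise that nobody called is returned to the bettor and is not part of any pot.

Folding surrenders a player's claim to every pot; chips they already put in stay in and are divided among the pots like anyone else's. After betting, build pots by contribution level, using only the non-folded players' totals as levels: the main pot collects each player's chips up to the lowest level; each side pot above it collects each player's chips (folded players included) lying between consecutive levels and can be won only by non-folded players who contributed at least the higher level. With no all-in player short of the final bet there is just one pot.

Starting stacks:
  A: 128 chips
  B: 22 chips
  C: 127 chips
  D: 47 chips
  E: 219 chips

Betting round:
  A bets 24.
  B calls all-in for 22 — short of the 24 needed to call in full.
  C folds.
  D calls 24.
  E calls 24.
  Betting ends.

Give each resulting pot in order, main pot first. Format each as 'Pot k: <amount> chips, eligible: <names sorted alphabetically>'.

Pot 1: 88 chips, eligible: A, B, D, E
Pot 2: 6 chips, eligible: A, D, E

Derivation:
Contributions: A=24, B=22, D=24, E=24
Folded: C
Pot levels (distinct totals of non-folded players): 22, 24
Layer 1-22: 22 each from A, B, D, E = 22*4 = 88 chips; eligible A, B, D, E
Layer 23-24: 2 each from A, D, E = 2*3 = 6 chips; eligible A, D, E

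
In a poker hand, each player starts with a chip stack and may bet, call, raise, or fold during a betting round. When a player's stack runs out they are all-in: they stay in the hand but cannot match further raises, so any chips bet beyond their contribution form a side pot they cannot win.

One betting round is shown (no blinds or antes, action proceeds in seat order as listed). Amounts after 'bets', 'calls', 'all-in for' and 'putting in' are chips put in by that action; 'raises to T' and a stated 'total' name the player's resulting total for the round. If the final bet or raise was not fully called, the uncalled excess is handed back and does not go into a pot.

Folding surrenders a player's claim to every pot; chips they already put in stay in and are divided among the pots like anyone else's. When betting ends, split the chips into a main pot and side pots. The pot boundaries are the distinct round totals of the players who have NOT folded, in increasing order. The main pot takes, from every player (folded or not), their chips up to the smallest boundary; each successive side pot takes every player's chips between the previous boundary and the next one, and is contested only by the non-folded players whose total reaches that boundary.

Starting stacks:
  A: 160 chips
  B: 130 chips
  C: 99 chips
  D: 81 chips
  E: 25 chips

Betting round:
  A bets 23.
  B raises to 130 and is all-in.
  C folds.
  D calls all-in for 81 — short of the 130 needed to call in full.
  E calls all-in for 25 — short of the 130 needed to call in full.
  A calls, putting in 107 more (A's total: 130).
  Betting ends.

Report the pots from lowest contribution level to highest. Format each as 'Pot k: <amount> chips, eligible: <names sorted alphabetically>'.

Contributions: A=130, B=130, D=81, E=25
Folded: C
Pot levels (distinct totals of non-folded players): 25, 81, 130
Layer 1-25: 25 each from A, B, D, E = 25*4 = 100 chips; eligible A, B, D, E
Layer 26-81: 56 each from A, B, D = 56*3 = 168 chips; eligible A, B, D
Layer 82-130: 49 each from A, B = 49*2 = 98 chips; eligible A, B

Pot 1: 100 chips, eligible: A, B, D, E
Pot 2: 168 chips, eligible: A, B, D
Pot 3: 98 chips, eligible: A, B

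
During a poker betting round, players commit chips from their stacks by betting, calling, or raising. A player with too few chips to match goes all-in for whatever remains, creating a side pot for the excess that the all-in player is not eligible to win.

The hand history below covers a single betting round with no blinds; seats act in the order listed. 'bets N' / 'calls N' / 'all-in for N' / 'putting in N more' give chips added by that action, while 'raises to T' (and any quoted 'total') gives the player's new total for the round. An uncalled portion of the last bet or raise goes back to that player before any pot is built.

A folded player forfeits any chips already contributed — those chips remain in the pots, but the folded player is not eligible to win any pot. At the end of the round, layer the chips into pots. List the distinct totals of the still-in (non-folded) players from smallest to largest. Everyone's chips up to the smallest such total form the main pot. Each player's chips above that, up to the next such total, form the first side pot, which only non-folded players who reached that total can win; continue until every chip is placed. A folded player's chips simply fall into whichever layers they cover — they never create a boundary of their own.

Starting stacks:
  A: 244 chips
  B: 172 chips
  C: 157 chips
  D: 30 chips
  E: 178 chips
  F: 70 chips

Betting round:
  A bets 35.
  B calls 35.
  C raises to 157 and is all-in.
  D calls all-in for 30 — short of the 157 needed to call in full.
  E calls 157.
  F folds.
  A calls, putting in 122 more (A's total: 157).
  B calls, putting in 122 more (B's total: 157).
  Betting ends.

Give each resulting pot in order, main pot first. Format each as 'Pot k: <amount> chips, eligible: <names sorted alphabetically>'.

Contributions: A=157, B=157, C=157, D=30, E=157
Folded: F
Pot levels (distinct totals of non-folded players): 30, 157
Layer 1-30: 30 each from A, B, C, D, E = 30*5 = 150 chips; eligible A, B, C, D, E
Layer 31-157: 127 each from A, B, C, E = 127*4 = 508 chips; eligible A, B, C, E

Pot 1: 150 chips, eligible: A, B, C, D, E
Pot 2: 508 chips, eligible: A, B, C, E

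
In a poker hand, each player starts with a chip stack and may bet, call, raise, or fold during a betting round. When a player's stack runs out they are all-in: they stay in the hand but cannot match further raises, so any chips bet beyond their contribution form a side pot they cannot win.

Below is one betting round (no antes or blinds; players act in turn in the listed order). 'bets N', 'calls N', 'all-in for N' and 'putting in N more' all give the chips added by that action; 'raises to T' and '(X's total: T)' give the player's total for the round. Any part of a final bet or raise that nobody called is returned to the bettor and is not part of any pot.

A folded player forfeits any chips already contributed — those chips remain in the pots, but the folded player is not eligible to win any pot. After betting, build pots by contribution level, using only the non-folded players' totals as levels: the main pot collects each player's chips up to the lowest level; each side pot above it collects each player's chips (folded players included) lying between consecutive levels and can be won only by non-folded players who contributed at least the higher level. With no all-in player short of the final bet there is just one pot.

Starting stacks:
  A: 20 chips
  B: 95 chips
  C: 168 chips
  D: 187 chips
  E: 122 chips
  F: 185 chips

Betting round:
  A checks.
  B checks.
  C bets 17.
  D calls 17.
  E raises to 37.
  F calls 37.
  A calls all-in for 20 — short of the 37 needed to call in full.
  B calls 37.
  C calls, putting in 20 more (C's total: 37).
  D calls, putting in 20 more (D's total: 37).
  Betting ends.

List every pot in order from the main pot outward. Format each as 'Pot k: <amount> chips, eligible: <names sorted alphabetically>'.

Contributions: A=20, B=37, C=37, D=37, E=37, F=37
Pot levels (distinct totals of non-folded players): 20, 37
Layer 1-20: 20 each from A, B, C, D, E, F = 20*6 = 120 chips; eligible A, B, C, D, E, F
Layer 21-37: 17 each from B, C, D, E, F = 17*5 = 85 chips; eligible B, C, D, E, F

Pot 1: 120 chips, eligible: A, B, C, D, E, F
Pot 2: 85 chips, eligible: B, C, D, E, F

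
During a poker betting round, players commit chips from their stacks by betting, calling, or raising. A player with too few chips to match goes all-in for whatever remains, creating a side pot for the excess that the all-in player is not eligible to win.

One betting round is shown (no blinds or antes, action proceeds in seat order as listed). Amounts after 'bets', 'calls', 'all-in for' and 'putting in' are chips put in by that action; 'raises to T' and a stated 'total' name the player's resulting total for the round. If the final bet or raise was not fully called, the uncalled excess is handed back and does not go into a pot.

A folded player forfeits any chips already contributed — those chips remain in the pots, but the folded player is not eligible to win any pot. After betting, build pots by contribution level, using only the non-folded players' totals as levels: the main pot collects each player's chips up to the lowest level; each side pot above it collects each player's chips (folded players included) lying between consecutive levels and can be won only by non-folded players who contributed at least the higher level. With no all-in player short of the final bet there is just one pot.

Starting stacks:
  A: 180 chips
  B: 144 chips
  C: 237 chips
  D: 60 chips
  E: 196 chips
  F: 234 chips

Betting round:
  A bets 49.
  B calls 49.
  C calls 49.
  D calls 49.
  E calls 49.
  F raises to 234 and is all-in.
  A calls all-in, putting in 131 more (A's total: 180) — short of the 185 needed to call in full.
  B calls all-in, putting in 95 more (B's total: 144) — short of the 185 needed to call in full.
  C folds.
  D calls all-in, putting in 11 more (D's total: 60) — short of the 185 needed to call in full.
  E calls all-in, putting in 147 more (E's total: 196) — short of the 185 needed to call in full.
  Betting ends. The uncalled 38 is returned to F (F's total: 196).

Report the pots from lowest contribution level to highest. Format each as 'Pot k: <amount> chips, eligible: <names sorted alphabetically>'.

Contributions (after 38 returned to F): A=180, B=144, C=49, D=60, E=196, F=196
Folded: C
Pot levels (distinct totals of non-folded players): 60, 144, 180, 196
Layer 1-60: A 60 + B 60 + C 49 + D 60 + E 60 + F 60 = 349 chips; eligible A, B, D, E, F
Layer 61-144: 84 each from A, B, E, F = 84*4 = 336 chips; eligible A, B, E, F
Layer 145-180: 36 each from A, E, F = 36*3 = 108 chips; eligible A, E, F
Layer 181-196: 16 each from E, F = 16*2 = 32 chips; eligible E, F

Pot 1: 349 chips, eligible: A, B, D, E, F
Pot 2: 336 chips, eligible: A, B, E, F
Pot 3: 108 chips, eligible: A, E, F
Pot 4: 32 chips, eligible: E, F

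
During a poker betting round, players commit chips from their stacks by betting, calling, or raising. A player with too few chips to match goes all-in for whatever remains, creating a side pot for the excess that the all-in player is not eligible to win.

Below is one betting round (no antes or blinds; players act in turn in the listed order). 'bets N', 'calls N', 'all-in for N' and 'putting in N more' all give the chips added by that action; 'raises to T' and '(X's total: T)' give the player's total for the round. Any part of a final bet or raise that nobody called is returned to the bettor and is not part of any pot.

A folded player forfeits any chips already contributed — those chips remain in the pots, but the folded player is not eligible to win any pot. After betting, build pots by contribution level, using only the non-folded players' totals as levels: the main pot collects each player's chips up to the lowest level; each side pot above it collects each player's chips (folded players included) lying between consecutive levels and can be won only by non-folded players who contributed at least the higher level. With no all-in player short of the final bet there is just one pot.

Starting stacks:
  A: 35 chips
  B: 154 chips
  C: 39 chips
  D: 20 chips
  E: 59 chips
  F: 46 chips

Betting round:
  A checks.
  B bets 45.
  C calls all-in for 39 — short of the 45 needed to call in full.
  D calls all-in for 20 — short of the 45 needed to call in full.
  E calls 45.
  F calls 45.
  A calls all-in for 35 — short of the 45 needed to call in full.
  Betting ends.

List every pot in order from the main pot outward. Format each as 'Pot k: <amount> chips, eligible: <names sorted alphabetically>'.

Contributions: A=35, B=45, C=39, D=20, E=45, F=45
Pot levels (distinct totals of non-folded players): 20, 35, 39, 45
Layer 1-20: 20 each from A, B, C, D, E, F = 20*6 = 120 chips; eligible A, B, C, D, E, F
Layer 21-35: 15 each from A, B, C, E, F = 15*5 = 75 chips; eligible A, B, C, E, F
Layer 36-39: 4 each from B, C, E, F = 4*4 = 16 chips; eligible B, C, E, F
Layer 40-45: 6 each from B, E, F = 6*3 = 18 chips; eligible B, E, F

Pot 1: 120 chips, eligible: A, B, C, D, E, F
Pot 2: 75 chips, eligible: A, B, C, E, F
Pot 3: 16 chips, eligible: B, C, E, F
Pot 4: 18 chips, eligible: B, E, F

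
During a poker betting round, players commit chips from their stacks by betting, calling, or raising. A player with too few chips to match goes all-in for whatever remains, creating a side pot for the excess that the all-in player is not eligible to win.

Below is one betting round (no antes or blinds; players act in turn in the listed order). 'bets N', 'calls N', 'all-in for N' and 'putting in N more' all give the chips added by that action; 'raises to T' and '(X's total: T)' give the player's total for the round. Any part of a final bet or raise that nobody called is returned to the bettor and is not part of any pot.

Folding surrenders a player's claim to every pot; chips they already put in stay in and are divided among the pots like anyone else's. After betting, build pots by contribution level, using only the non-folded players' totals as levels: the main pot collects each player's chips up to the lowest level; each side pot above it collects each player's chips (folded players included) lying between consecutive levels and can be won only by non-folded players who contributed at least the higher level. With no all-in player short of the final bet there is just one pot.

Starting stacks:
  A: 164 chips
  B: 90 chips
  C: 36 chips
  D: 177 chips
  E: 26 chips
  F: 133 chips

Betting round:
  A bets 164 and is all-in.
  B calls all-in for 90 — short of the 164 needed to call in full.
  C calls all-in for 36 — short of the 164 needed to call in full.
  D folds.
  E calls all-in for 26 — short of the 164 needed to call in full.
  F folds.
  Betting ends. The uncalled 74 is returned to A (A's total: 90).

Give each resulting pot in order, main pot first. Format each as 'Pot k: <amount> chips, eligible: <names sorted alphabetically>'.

Pot 1: 104 chips, eligible: A, B, C, E
Pot 2: 30 chips, eligible: A, B, C
Pot 3: 108 chips, eligible: A, B

Derivation:
Contributions (after 74 returned to A): A=90, B=90, C=36, E=26
Folded: D, F
Pot levels (distinct totals of non-folded players): 26, 36, 90
Layer 1-26: 26 each from A, B, C, E = 26*4 = 104 chips; eligible A, B, C, E
Layer 27-36: 10 each from A, B, C = 10*3 = 30 chips; eligible A, B, C
Layer 37-90: 54 each from A, B = 54*2 = 108 chips; eligible A, B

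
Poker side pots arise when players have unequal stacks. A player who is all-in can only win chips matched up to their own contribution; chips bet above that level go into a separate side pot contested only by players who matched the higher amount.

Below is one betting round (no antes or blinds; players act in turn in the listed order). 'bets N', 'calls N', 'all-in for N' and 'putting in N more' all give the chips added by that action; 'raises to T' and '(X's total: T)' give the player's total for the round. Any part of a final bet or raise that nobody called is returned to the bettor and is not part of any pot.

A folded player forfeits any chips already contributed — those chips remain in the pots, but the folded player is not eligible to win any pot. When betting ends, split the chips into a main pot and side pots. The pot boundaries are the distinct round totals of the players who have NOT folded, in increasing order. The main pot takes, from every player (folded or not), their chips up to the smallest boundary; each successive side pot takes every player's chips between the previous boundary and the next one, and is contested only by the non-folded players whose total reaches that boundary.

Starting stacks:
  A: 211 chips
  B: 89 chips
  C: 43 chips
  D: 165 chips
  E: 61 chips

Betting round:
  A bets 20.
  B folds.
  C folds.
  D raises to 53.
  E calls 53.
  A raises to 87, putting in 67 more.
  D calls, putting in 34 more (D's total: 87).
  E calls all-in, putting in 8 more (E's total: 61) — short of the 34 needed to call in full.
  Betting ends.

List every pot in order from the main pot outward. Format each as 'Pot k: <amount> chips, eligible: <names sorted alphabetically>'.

Pot 1: 183 chips, eligible: A, D, E
Pot 2: 52 chips, eligible: A, D

Derivation:
Contributions: A=87, D=87, E=61
Folded: B, C
Pot levels (distinct totals of non-folded players): 61, 87
Layer 1-61: 61 each from A, D, E = 61*3 = 183 chips; eligible A, D, E
Layer 62-87: 26 each from A, D = 26*2 = 52 chips; eligible A, D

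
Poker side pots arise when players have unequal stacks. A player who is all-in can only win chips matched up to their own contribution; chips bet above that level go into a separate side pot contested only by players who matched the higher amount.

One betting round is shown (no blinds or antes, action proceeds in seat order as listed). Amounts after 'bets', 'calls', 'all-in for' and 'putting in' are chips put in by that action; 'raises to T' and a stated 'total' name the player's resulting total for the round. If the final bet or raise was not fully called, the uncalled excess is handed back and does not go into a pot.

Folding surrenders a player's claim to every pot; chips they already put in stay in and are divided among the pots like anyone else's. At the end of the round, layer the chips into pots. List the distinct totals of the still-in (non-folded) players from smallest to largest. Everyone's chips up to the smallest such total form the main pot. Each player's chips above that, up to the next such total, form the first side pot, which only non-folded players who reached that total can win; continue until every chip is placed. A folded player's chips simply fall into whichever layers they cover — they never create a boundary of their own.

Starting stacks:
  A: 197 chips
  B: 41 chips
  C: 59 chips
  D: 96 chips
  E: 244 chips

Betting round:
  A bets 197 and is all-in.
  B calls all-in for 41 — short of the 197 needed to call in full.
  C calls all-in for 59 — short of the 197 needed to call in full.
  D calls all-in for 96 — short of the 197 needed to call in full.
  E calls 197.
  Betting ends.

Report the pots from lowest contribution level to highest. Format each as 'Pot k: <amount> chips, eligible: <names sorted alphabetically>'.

Pot 1: 205 chips, eligible: A, B, C, D, E
Pot 2: 72 chips, eligible: A, C, D, E
Pot 3: 111 chips, eligible: A, D, E
Pot 4: 202 chips, eligible: A, E

Derivation:
Contributions: A=197, B=41, C=59, D=96, E=197
Pot levels (distinct totals of non-folded players): 41, 59, 96, 197
Layer 1-41: 41 each from A, B, C, D, E = 41*5 = 205 chips; eligible A, B, C, D, E
Layer 42-59: 18 each from A, C, D, E = 18*4 = 72 chips; eligible A, C, D, E
Layer 60-96: 37 each from A, D, E = 37*3 = 111 chips; eligible A, D, E
Layer 97-197: 101 each from A, E = 101*2 = 202 chips; eligible A, E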